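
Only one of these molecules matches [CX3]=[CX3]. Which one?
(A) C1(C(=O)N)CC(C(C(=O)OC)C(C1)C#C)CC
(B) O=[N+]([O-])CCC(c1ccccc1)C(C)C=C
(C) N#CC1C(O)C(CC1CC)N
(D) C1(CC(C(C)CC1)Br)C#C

[CX3]=[CX3] describes a non-aromatic C=C double bond between two sp2 carbons (an alkene).
(A) has an ethynyl group (-C#CH) but the C-C bond is a triple bond, not a double bond.
(B) contains a vinyl group (-CH=CH2), which satisfies every atom and bond constraint.
(C) has an ethyl group (-CH2CH3) but its C-C bond is a single bond between CX4 carbons, not CX3=CX3.
(D) has an ethynyl group (-C#CH) but the C-C bond is a triple bond, not a double bond.
So the answer is (B).

B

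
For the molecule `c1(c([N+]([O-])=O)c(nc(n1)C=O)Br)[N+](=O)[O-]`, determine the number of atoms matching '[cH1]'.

0

The query [cH1] means: aromatic carbon bearing exactly one hydrogen.
Check the 15 heavy atoms by environment: 2× n (aromatic, H0) → no; 4× c (aromatic, H0) → no; 1× Br (H0) → no; 1× C (H1) → no; 3× O (H0) → no; 2× N (charge +1, H0) → no; 2× O (charge -1, H0) → no.
No environment satisfies the query, so 0 matching atoms.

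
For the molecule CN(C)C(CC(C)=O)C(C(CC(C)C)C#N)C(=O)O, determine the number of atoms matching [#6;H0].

The query [#6;H0] means: any carbon with no attached hydrogen.
Check the 19 heavy atoms by environment: 2× C (H2) → no; 4× C (H1) → no; 3× C (H0) → match; 2× N (H0) → no; 5× C (H3) → no; 2× O (H0) → no; 1× O (H1) → no.
That gives 3 matching atoms.

3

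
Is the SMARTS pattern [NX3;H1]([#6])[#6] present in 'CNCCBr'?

The pattern [NX3;H1]([#6])[#6] describes a trivalent nitrogen with one H, bonded to two carbons — a secondary amine.
The molecule carries an N-methylamino group (-NHCH3), whose atoms satisfy every constraint of the query, so the pattern matches.

Yes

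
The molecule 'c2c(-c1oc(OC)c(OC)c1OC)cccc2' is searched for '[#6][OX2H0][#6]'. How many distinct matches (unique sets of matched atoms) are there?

[#6][OX2H0][#6] is the SMARTS for an ether: an aliphatic oxygen bridging two carbons with no H on the oxygen.
The molecule carries 3 separate instances of a methoxy ether (-OCH3) meeting every constraint; each maps to a distinct set of atoms, giving 3 matches.

3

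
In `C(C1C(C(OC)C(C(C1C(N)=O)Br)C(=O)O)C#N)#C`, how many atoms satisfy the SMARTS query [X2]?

5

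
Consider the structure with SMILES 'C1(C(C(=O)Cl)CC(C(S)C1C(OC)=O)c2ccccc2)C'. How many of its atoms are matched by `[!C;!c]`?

The query [!C;!c] means: neither aliphatic nor aromatic carbon — same as [!#6].
Check the 21 heavy atoms by environment: 10× C → no; 3× O → match; 6× c (aromatic) → no; 1× Cl → match; 1× S → match.
Summing the matching environments: 3 + 1 + 1 = 5 matching atoms.

5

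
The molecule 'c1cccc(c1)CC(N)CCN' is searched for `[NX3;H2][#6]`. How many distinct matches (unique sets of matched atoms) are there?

[NX3;H2][#6] is the SMARTS for a primary amine: a trivalent nitrogen with two H attached to carbon.
The molecule carries 2 separate instances of a primary amino group (-NH2) meeting every constraint; each maps to a distinct set of atoms, giving 2 matches.

2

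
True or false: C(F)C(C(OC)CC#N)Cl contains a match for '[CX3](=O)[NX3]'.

False

The pattern [CX3](=O)[NX3] describes a carbonyl carbon bonded to a trivalent nitrogen — an amide.
The closest candidate here is a nitrile (-C#N), but the nitrile N is NX1 (triple-bonded), not NX3. No other fragment satisfies the full query, so there is no match.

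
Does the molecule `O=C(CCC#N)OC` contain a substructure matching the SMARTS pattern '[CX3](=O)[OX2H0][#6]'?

Yes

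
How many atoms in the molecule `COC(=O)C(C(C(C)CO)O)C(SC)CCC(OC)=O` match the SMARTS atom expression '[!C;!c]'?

The query [!C;!c] means: neither aliphatic nor aromatic carbon — same as [!#6].
Check the 20 heavy atoms by environment: 13× C → no; 6× O → match; 1× S → match.
Summing the matching environments: 6 + 1 = 7 matching atoms.

7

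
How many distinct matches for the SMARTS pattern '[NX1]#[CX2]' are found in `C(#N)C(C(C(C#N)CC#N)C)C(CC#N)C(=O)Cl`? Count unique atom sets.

4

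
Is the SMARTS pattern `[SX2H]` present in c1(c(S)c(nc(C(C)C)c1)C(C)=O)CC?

Yes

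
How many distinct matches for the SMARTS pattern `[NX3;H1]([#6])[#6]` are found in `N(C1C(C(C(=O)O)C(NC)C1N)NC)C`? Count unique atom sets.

3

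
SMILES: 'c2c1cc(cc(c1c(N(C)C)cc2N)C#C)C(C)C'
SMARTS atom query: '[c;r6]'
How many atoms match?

The query [c;r6] means: aromatic carbon that belongs to a six-membered ring.
Check the 19 heavy atoms by environment: 10× c (aromatic, in 6-ring) → match; 7× C (acyclic) → no; 2× N (acyclic) → no.
That gives 10 matching atoms.

10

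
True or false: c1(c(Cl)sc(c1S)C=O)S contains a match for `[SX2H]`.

The pattern [SX2H] describes an aliphatic sulfur with two connections, one being H — a thiol.
The molecule carries a thiol (-SH), whose atoms satisfy every constraint of the query, so the pattern matches.

True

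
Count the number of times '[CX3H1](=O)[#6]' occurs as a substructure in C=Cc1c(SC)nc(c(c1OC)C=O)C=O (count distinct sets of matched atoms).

2

[CX3H1](=O)[#6] is the SMARTS for an aldehyde: an sp2 carbon with one H, double-bonded to O and single-bonded to carbon.
The molecule carries 2 separate instances of an aldehyde (-CHO) meeting every constraint; each maps to a distinct set of atoms, giving 2 matches.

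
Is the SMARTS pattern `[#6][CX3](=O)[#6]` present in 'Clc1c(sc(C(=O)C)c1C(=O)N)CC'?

Yes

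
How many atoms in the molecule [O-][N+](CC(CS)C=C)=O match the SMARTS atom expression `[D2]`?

3

Check the 9 heavy atoms by environment: 3× C (D2) → match; 1× C (D3) → no; 1× N (charge +1, D3) → no; 1× O (charge -1, D1) → no; 1× O (D1) → no; 1× S (D1) → no; 1× C (D1) → no.
That gives 3 matching atoms.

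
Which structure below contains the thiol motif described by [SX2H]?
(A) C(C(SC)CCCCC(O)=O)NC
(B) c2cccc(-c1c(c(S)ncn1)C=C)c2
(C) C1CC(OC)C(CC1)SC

[SX2H] describes an aliphatic sulfur with two connections, one being H (a thiol).
(A) has a methylthio ether (-SCH3) but the sulfur has H0 (bonded to two carbons), not H1.
(B) contains a thiol (-SH), which satisfies every atom and bond constraint.
(C) has a methylthio ether (-SCH3) but the sulfur has H0 (bonded to two carbons), not H1.
So the answer is (B).

B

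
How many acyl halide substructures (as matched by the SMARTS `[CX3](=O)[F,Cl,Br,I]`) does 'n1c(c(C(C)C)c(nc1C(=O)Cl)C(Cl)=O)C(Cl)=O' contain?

[CX3](=O)[F,Cl,Br,I] is the SMARTS for an acyl halide: a carbonyl carbon bonded to a halogen.
The molecule carries 3 separate instances of an acyl chloride (-C(=O)Cl) meeting every constraint; each maps to a distinct set of atoms, giving 3 matches.

3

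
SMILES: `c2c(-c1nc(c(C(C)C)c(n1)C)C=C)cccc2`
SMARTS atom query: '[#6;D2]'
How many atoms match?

6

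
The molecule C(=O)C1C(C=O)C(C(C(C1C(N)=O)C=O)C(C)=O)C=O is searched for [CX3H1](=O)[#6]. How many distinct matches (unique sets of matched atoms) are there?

[CX3H1](=O)[#6] is the SMARTS for an aldehyde: an sp2 carbon with one H, double-bonded to O and single-bonded to carbon.
The molecule carries 4 separate instances of an aldehyde (-CHO) meeting every constraint; each maps to a distinct set of atoms, giving 4 matches.

4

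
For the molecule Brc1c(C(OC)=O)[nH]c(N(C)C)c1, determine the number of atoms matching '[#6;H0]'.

Check the 13 heavy atoms by environment: 1× n (aromatic, H1) → no; 3× c (aromatic, H0) → match; 1× c (aromatic, H1) → no; 1× C (H0) → match; 2× O (H0) → no; 3× C (H3) → no; 1× N (H0) → no; 1× Br (H0) → no.
Summing the matching environments: 3 + 1 = 4 matching atoms.

4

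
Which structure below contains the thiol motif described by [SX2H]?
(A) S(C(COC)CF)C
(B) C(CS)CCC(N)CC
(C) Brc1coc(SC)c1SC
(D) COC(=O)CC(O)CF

B

[SX2H] describes an aliphatic sulfur with two connections, one being H (a thiol).
(A) has a methylthio ether (-SCH3) but the sulfur has H0 (bonded to two carbons), not H1.
(B) contains a thiol (-SH), which satisfies every atom and bond constraint.
(C) has a methylthio ether (-SCH3) but the sulfur has H0 (bonded to two carbons), not H1.
(D) has a hydroxyl group (-OH) but it is an -OH, not an -SH.
So the answer is (B).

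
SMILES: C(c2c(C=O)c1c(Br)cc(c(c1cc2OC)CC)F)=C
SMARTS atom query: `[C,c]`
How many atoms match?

16

The query [C,c] means: comma = OR; matches aliphatic or aromatic carbon — same as #6.
Check the 20 heavy atoms by environment: 10× c (aromatic) → match; 6× C → match; 1× Br → no; 2× O → no; 1× F → no.
Summing the matching environments: 10 + 6 = 16 matching atoms.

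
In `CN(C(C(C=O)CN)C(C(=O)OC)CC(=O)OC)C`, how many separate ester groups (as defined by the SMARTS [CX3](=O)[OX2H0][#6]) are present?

2

[CX3](=O)[OX2H0][#6] is the SMARTS for an ester: a carbonyl carbon bonded to an oxygen that is itself bonded to carbon (no H on that O).
The molecule carries 2 separate instances of a methyl-ester group (-C(=O)OCH3) meeting every constraint; each maps to a distinct set of atoms, giving 2 matches.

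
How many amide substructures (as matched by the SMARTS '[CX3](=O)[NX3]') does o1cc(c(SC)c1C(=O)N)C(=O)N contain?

[CX3](=O)[NX3] is the SMARTS for an amide: a carbonyl carbon bonded to a trivalent nitrogen.
The molecule carries 2 separate instances of a primary amide (-C(=O)NH2) meeting every constraint; each maps to a distinct set of atoms, giving 2 matches.

2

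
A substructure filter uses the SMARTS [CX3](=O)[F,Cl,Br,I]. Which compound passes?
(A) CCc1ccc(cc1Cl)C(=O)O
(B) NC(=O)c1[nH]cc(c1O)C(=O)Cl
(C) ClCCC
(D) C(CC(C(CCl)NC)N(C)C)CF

B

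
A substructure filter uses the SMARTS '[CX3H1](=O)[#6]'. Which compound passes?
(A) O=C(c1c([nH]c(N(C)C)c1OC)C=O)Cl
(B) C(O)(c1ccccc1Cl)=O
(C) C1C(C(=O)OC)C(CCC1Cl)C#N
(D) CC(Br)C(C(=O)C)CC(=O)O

A

[CX3H1](=O)[#6] describes an sp2 carbon with one H, double-bonded to O and single-bonded to carbon (an aldehyde).
(A) contains an aldehyde (-CHO), which satisfies every atom and bond constraint.
(B) has a carboxylic acid group (-C(=O)OH) but the carbonyl carbon has H0 and is bonded to O, not H1.
(C) has a methyl-ester group (-C(=O)OCH3) but the carbonyl carbon has H0, not H1.
(D) has an acetyl/ketone group (-C(=O)CH3) but the carbonyl carbon has H0 (two carbon neighbours), not H1.
So the answer is (A).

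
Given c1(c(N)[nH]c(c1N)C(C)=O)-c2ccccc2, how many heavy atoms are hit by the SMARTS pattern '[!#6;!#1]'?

4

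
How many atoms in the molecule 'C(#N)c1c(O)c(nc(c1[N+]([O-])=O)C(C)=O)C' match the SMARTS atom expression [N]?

Check the 16 heavy atoms by environment: 1× n (aromatic) → no; 5× c (aromatic) → no; 4× C → no; 3× O → no; 1× N → match; 1× N (charge +1) → match; 1× O (charge -1) → no.
Summing the matching environments: 1 + 1 = 2 matching atoms.

2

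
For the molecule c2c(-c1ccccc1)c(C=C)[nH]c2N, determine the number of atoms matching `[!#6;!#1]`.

2

The query [!#6;!#1] means: not carbon and not hydrogen — any heteroatom.
Check the 14 heavy atoms by environment: 1× n (aromatic) → match; 10× c (aromatic) → no; 1× N → match; 2× C → no.
Summing the matching environments: 1 + 1 = 2 matching atoms.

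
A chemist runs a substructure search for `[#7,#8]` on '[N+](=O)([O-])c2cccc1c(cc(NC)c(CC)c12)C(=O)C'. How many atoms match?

5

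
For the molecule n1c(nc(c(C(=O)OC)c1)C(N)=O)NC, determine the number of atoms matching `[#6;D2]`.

1

The query [#6;D2] means: any carbon bonded to exactly two heavy atoms.
Check the 15 heavy atoms by environment: 2× n (aromatic, D2) → no; 3× c (aromatic, D3) → no; 1× c (aromatic, D2) → match; 2× C (D3) → no; 2× O (D1) → no; 1× N (D1) → no; 1× N (D2) → no; 2× C (D1) → no; 1× O (D2) → no.
That gives 1 matching atom.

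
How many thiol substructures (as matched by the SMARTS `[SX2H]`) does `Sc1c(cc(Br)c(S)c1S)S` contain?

4

[SX2H] is the SMARTS for a thiol: an aliphatic sulfur with two connections, one being H.
The molecule carries 4 separate instances of a thiol (-SH) meeting every constraint; each maps to a distinct set of atoms, giving 4 matches.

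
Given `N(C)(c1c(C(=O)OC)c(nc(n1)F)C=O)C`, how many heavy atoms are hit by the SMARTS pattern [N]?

1

The query [N] means: uppercase N matches aliphatic (non-aromatic) nitrogen only.
Check the 16 heavy atoms by environment: 2× n (aromatic) → no; 4× c (aromatic) → no; 5× C → no; 3× O → no; 1× N → match; 1× F → no.
That gives 1 matching atom.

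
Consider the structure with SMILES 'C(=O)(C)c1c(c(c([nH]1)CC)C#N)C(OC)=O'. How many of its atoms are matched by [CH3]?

3

Check the 16 heavy atoms by environment: 1× n (aromatic, H1) → no; 4× c (aromatic, H0) → no; 3× C (H0) → no; 3× O (H0) → no; 3× C (H3) → match; 1× C (H2) → no; 1× N (H0) → no.
That gives 3 matching atoms.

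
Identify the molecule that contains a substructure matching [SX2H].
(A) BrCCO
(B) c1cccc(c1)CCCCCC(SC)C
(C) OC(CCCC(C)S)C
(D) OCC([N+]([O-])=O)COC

[SX2H] describes an aliphatic sulfur with two connections, one being H (a thiol).
(A) has a hydroxyl group (-OH) but it is an -OH, not an -SH.
(B) has a methylthio ether (-SCH3) but the sulfur has H0 (bonded to two carbons), not H1.
(C) contains a thiol (-SH), which satisfies every atom and bond constraint.
(D) has a hydroxyl group (-OH) but it is an -OH, not an -SH.
So the answer is (C).

C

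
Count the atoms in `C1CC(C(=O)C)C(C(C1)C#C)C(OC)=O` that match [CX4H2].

The query [CX4H2] means: sp3 carbon (X4) with exactly two hydrogens.
Check the 15 heavy atoms by environment: 3× C (H2, X4) → match; 3× C (H1, X4) → no; 1× C (H0, X2) → no; 1× C (H1, X2) → no; 2× C (H0, X3) → no; 2× O (H0, X1) → no; 2× C (H3, X4) → no; 1× O (H0, X2) → no.
That gives 3 matching atoms.

3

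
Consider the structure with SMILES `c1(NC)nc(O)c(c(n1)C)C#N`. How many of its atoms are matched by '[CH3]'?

2

Check the 12 heavy atoms by environment: 2× n (aromatic, H0) → no; 4× c (aromatic, H0) → no; 1× C (H0) → no; 1× N (H0) → no; 2× C (H3) → match; 1× O (H1) → no; 1× N (H1) → no.
That gives 2 matching atoms.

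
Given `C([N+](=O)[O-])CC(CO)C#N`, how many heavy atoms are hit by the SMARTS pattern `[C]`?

5

Check the 10 heavy atoms by environment: 5× C → match; 1× N (charge +1) → no; 1× O (charge -1) → no; 2× O → no; 1× N → no.
That gives 5 matching atoms.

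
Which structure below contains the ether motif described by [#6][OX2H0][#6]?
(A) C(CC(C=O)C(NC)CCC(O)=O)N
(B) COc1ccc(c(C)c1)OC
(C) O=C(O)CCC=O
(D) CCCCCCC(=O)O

B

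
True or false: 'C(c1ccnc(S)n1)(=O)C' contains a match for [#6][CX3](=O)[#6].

True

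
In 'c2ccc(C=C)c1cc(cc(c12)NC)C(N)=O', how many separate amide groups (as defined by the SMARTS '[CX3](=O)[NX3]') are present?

1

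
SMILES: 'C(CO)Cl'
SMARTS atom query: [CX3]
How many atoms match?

The query [CX3] means: C with X3: aliphatic carbon with exactly 3 total connections.
Check the 4 heavy atoms by environment: 2× C (X4) → no; 1× Cl (X1) → no; 1× O (X2) → no.
No environment satisfies the query, so 0 matching atoms.

0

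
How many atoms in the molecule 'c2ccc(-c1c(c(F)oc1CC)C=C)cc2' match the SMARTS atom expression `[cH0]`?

5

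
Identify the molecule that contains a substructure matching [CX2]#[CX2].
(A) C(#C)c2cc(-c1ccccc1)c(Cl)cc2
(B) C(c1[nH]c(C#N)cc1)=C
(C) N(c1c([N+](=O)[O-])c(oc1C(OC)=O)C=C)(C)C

[CX2]#[CX2] describes a carbon-carbon triple bond (an alkyne).
(A) contains an ethynyl group (-C#CH), which satisfies every atom and bond constraint.
(B) has a nitrile (-C#N) but the triple bond is C#N, not C#C.
(C) has a vinyl group (-CH=CH2) but the C=C is a double bond; both carbons are CX3, not CX2.
So the answer is (A).

A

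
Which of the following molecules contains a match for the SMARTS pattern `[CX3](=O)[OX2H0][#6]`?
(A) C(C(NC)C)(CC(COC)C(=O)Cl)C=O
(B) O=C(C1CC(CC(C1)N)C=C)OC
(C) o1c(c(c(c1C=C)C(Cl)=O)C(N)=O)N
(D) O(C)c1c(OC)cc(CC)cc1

[CX3](=O)[OX2H0][#6] describes a carbonyl carbon bonded to an oxygen that is itself bonded to carbon (no H on that O) (an ester).
(A) has a methoxy ether (-OCH3) but the ether oxygen is not adjacent to a C=O carbon.
(B) contains a methyl-ester group (-C(=O)OCH3), which satisfies every atom and bond constraint.
(C) has a primary amide (-C(=O)NH2) but the carbonyl is bonded to N, not to an O-C linkage.
(D) has a methoxy ether (-OCH3) but the ether oxygen is not adjacent to a C=O carbon.
So the answer is (B).

B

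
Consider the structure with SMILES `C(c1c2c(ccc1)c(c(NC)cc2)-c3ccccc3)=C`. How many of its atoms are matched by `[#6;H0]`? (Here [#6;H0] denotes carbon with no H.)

The query [#6;H0] means: any carbon with no attached hydrogen.
Check the 20 heavy atoms by environment: 6× c (aromatic, H0) → match; 10× c (aromatic, H1) → no; 1× N (H1) → no; 1× C (H3) → no; 1× C (H1) → no; 1× C (H2) → no.
That gives 6 matching atoms.

6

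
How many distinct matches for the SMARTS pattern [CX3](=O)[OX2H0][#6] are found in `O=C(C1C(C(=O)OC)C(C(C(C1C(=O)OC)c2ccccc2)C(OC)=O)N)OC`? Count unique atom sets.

4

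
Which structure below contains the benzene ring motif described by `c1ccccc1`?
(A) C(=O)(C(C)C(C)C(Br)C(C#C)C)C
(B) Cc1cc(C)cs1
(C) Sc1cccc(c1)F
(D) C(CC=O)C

c1ccccc1 describes six aromatic carbons in a ring (a benzene ring).
(A) has a methyl group (-CH3) but no six-membered all-carbon aromatic ring is present.
(B) has a methyl group (-CH3) but no six-membered all-carbon aromatic ring is present.
(C) contains the required atom environment, so the pattern matches.
(D) has a methyl group (-CH3) but no six-membered all-carbon aromatic ring is present.
So the answer is (C).

C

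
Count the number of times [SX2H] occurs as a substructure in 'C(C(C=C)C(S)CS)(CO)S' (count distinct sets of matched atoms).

3

[SX2H] is the SMARTS for a thiol: an aliphatic sulfur with two connections, one being H.
The molecule carries 3 separate instances of a thiol (-SH) meeting every constraint; each maps to a distinct set of atoms, giving 3 matches.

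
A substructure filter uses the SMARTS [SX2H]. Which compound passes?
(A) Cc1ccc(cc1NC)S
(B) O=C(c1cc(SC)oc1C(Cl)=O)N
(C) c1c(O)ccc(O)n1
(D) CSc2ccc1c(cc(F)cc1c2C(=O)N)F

A

[SX2H] describes an aliphatic sulfur with two connections, one being H (a thiol).
(A) contains a thiol (-SH), which satisfies every atom and bond constraint.
(B) has a methylthio ether (-SCH3) but the sulfur has H0 (bonded to two carbons), not H1.
(C) has a hydroxyl group (-OH) but it is an -OH, not an -SH.
(D) has a methylthio ether (-SCH3) but the sulfur has H0 (bonded to two carbons), not H1.
So the answer is (A).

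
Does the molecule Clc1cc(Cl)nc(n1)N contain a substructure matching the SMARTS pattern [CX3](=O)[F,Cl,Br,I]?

The pattern [CX3](=O)[F,Cl,Br,I] describes a carbonyl carbon bonded to a halogen — an acyl halide.
The closest candidate here is a chloro substituent, but the Cl is not on a carbonyl carbon. No other fragment satisfies the full query, so there is no match.

No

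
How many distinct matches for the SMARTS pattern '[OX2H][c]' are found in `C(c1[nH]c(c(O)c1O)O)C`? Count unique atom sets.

3

[OX2H][c] is the SMARTS for a phenol: a hydroxyl oxygen attached to an aromatic carbon.
The molecule carries 3 separate instances of a hydroxyl group (-OH) meeting every constraint; each maps to a distinct set of atoms, giving 3 matches.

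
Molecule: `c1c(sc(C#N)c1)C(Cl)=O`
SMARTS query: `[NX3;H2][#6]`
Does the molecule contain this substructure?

The pattern [NX3;H2][#6] describes a trivalent nitrogen with two H attached to carbon — a primary amine.
The closest candidate here is a nitrile (-C#N), but the nitrogen is NX1 (triple-bonded), not NX3 with two H. No other fragment satisfies the full query, so there is no match.

No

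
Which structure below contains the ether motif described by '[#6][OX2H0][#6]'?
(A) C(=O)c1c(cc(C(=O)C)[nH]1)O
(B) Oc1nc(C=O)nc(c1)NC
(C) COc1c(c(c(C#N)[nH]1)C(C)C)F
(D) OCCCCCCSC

C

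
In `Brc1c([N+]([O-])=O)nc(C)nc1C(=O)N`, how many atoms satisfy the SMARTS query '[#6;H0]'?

Check the 14 heavy atoms by environment: 2× n (aromatic, H0) → no; 4× c (aromatic, H0) → match; 1× C (H3) → no; 1× N (charge +1, H0) → no; 1× O (charge -1, H0) → no; 2× O (H0) → no; 1× Br (H0) → no; 1× C (H0) → match; 1× N (H2) → no.
Summing the matching environments: 4 + 1 = 5 matching atoms.

5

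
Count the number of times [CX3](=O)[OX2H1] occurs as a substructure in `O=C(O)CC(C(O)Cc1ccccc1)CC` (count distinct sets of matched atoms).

1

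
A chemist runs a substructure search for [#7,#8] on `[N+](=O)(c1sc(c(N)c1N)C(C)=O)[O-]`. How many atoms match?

6

The query [#7,#8] means: nitrogen or oxygen (comma = OR).
Check the 13 heavy atoms by environment: 1× s (aromatic) → no; 4× c (aromatic) → no; 2× N → match; 2× C → no; 2× O → match; 1× N (charge +1) → match; 1× O (charge -1) → match.
Summing the matching environments: 2 + 2 + 1 + 1 = 6 matching atoms.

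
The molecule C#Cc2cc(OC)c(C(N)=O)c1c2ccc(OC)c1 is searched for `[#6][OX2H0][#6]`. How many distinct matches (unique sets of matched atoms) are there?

2

[#6][OX2H0][#6] is the SMARTS for an ether: an aliphatic oxygen bridging two carbons with no H on the oxygen.
The molecule carries 2 separate instances of a methoxy ether (-OCH3) meeting every constraint; each maps to a distinct set of atoms, giving 2 matches.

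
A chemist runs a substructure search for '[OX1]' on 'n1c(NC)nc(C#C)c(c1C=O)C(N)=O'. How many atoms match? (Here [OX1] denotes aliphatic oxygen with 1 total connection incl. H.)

The query [OX1] means: aliphatic oxygen with one total connection — typically a carbonyl =O or an oxide.
Check the 15 heavy atoms by environment: 2× n (aromatic, X2) → no; 4× c (aromatic, X3) → no; 2× C (X2) → no; 2× N (X3) → no; 1× C (X4) → no; 2× C (X3) → no; 2× O (X1) → match.
That gives 2 matching atoms.

2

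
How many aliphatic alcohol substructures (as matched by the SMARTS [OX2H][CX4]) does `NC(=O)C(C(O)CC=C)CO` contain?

[OX2H][CX4] is the SMARTS for an aliphatic alcohol: a hydroxyl oxygen bound to an sp3 (X4) carbon.
The molecule carries 2 separate instances of a hydroxyl group (-OH) meeting every constraint; each maps to a distinct set of atoms, giving 2 matches.

2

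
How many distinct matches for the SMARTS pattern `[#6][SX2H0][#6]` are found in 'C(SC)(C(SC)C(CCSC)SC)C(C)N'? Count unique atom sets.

4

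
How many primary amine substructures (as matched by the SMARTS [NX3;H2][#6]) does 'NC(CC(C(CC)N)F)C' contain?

2

[NX3;H2][#6] is the SMARTS for a primary amine: a trivalent nitrogen with two H attached to carbon.
The molecule carries 2 separate instances of a primary amino group (-NH2) meeting every constraint; each maps to a distinct set of atoms, giving 2 matches.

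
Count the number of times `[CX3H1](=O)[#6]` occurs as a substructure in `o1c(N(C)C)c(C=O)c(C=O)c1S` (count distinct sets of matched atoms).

2

[CX3H1](=O)[#6] is the SMARTS for an aldehyde: an sp2 carbon with one H, double-bonded to O and single-bonded to carbon.
The molecule carries 2 separate instances of an aldehyde (-CHO) meeting every constraint; each maps to a distinct set of atoms, giving 2 matches.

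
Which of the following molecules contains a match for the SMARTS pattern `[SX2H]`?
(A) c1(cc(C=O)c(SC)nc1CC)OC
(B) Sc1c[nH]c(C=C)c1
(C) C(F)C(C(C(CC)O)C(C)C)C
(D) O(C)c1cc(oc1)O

B

[SX2H] describes an aliphatic sulfur with two connections, one being H (a thiol).
(A) has a methylthio ether (-SCH3) but the sulfur has H0 (bonded to two carbons), not H1.
(B) contains a thiol (-SH), which satisfies every atom and bond constraint.
(C) has a hydroxyl group (-OH) but it is an -OH, not an -SH.
(D) has a hydroxyl group (-OH) but it is an -OH, not an -SH.
So the answer is (B).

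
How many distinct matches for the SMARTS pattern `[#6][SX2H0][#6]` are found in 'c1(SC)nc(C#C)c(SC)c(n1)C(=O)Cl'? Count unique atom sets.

[#6][SX2H0][#6] is the SMARTS for a thioether: an aliphatic sulfur bridging two carbons with no H on the sulfur.
The molecule carries 2 separate instances of a methylthio ether (-SCH3) meeting every constraint; each maps to a distinct set of atoms, giving 2 matches.

2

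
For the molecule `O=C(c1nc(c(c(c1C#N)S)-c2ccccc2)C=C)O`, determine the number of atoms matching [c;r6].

The query [c;r6] means: aromatic carbon that belongs to a six-membered ring.
Check the 20 heavy atoms by environment: 1× n (aromatic, in 6-ring) → no; 11× c (aromatic, in 6-ring) → match; 4× C (acyclic) → no; 1× N (acyclic) → no; 2× O (acyclic) → no; 1× S (acyclic) → no.
That gives 11 matching atoms.

11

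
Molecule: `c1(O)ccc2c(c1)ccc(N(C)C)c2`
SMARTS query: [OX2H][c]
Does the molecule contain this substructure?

Yes

The pattern [OX2H][c] describes a hydroxyl oxygen attached to an aromatic carbon — a phenol.
The molecule carries a hydroxyl group (-OH), whose atoms satisfy every constraint of the query, so the pattern matches.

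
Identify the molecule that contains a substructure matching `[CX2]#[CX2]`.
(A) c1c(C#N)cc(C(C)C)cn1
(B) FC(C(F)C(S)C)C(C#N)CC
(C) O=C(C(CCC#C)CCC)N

C

[CX2]#[CX2] describes a carbon-carbon triple bond (an alkyne).
(A) has a nitrile (-C#N) but the triple bond is C#N, not C#C.
(B) has a nitrile (-C#N) but the triple bond is C#N, not C#C.
(C) contains an ethynyl group (-C#CH), which satisfies every atom and bond constraint.
So the answer is (C).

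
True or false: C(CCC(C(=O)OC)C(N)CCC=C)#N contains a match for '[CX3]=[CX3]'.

True

The pattern [CX3]=[CX3] describes a non-aromatic C=C double bond between two sp2 carbons — an alkene.
The molecule carries a vinyl group (-CH=CH2), whose atoms satisfy every constraint of the query, so the pattern matches.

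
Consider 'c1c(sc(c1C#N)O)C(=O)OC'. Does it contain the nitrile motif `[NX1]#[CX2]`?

Yes

The pattern [NX1]#[CX2] describes a nitrogen triple-bonded to a two-connected carbon — a nitrile.
The molecule carries a nitrile (-C#N), whose atoms satisfy every constraint of the query, so the pattern matches.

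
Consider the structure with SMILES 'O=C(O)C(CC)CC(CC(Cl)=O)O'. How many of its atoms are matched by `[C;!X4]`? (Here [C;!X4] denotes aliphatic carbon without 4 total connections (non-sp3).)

2

The query [C;!X4] means: aliphatic carbon that does not have four total connections.
Check the 13 heavy atoms by environment: 6× C (X4) → no; 2× C (X3) → match; 2× O (X1) → no; 1× Cl (X1) → no; 2× O (X2) → no.
That gives 2 matching atoms.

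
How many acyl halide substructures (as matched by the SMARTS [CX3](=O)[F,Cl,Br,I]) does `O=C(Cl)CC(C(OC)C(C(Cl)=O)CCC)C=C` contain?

2

[CX3](=O)[F,Cl,Br,I] is the SMARTS for an acyl halide: a carbonyl carbon bonded to a halogen.
The molecule carries 2 separate instances of an acyl chloride (-C(=O)Cl) meeting every constraint; each maps to a distinct set of atoms, giving 2 matches.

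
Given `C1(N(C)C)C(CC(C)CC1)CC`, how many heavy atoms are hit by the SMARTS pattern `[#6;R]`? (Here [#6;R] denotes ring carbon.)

Check the 12 heavy atoms by environment: 6× C (in 6-ring) → match; 1× N (acyclic) → no; 5× C (acyclic) → no.
That gives 6 matching atoms.

6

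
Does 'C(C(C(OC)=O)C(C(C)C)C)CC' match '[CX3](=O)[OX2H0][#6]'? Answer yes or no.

Yes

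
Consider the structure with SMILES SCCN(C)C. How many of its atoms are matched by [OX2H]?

The query [OX2H] means: aliphatic oxygen with two connections, one of which is H — an -OH oxygen.
Check the 6 heavy atoms by environment: 2× C (H2, X4) → no; 1× S (H1, X2) → no; 1× N (H0, X3) → no; 2× C (H3, X4) → no.
No environment satisfies the query, so 0 matching atoms.

0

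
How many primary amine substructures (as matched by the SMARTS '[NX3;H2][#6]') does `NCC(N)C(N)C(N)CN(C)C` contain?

[NX3;H2][#6] is the SMARTS for a primary amine: a trivalent nitrogen with two H attached to carbon.
The molecule carries 4 separate instances of a primary amino group (-NH2) meeting every constraint; each maps to a distinct set of atoms, giving 4 matches.

4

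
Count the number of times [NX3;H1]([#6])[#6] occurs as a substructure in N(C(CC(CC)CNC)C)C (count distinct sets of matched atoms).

2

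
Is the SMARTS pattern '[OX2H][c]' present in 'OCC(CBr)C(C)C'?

No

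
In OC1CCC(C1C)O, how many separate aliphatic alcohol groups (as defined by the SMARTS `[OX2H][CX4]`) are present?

2

[OX2H][CX4] is the SMARTS for an aliphatic alcohol: a hydroxyl oxygen bound to an sp3 (X4) carbon.
The molecule carries 2 separate instances of a hydroxyl group (-OH) meeting every constraint; each maps to a distinct set of atoms, giving 2 matches.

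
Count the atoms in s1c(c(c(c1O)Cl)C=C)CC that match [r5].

5

The query [r5] means: r5 matches atoms in a five-membered ring.
Check the 11 heavy atoms by environment: 1× s (aromatic, in 5-ring) → match; 4× c (aromatic, in 5-ring) → match; 1× O (acyclic) → no; 1× Cl (acyclic) → no; 4× C (acyclic) → no.
Summing the matching environments: 1 + 4 = 5 matching atoms.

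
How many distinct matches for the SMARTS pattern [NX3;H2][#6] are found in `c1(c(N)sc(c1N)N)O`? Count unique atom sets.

[NX3;H2][#6] is the SMARTS for a primary amine: a trivalent nitrogen with two H attached to carbon.
The molecule carries 3 separate instances of a primary amino group (-NH2) meeting every constraint; each maps to a distinct set of atoms, giving 3 matches.

3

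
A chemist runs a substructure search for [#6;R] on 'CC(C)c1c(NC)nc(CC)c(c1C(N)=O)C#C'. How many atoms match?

Check the 18 heavy atoms by environment: 1× n (aromatic, in 6-ring) → no; 5× c (aromatic, in 6-ring) → match; 2× N (acyclic) → no; 9× C (acyclic) → no; 1× O (acyclic) → no.
That gives 5 matching atoms.

5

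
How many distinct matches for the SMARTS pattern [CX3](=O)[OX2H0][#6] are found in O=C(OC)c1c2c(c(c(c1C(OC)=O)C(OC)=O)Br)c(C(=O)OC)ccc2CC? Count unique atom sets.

4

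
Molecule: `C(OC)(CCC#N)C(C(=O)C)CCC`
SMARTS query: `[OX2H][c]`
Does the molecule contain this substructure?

The pattern [OX2H][c] describes a hydroxyl oxygen attached to an aromatic carbon — a phenol.
The closest candidate here is a methoxy ether (-OCH3), but the oxygen has H0, not H1. No other fragment satisfies the full query, so there is no match.

No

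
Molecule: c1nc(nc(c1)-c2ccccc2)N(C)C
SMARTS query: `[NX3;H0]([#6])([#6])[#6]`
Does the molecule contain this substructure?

The pattern [NX3;H0]([#6])([#6])[#6] describes a trivalent nitrogen with no H, bonded to three carbons — a tertiary amine.
The molecule carries a dimethylamino group (-N(CH3)2), whose atoms satisfy every constraint of the query, so the pattern matches.

Yes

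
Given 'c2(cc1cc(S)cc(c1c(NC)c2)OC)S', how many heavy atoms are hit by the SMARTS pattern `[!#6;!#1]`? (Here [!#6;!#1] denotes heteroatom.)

4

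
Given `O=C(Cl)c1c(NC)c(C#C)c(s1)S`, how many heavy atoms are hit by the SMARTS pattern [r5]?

5

The query [r5] means: r5 matches atoms in a five-membered ring.
Check the 13 heavy atoms by environment: 1× s (aromatic, in 5-ring) → match; 4× c (aromatic, in 5-ring) → match; 4× C (acyclic) → no; 1× N (acyclic) → no; 1× O (acyclic) → no; 1× Cl (acyclic) → no; 1× S (acyclic) → no.
Summing the matching environments: 1 + 4 = 5 matching atoms.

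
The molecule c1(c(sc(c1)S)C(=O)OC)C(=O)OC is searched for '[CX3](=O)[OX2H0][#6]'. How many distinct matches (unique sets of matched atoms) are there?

2

[CX3](=O)[OX2H0][#6] is the SMARTS for an ester: a carbonyl carbon bonded to an oxygen that is itself bonded to carbon (no H on that O).
The molecule carries 2 separate instances of a methyl-ester group (-C(=O)OCH3) meeting every constraint; each maps to a distinct set of atoms, giving 2 matches.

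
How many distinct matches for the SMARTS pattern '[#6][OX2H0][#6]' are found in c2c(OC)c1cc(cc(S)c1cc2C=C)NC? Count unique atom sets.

[#6][OX2H0][#6] is the SMARTS for an ether: an aliphatic oxygen bridging two carbons with no H on the oxygen.
Exactly one fragment in the molecule meets all constraints, giving 1 match.

1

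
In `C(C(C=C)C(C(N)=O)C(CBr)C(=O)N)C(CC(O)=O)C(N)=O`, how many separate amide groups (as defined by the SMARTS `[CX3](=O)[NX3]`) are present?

3

[CX3](=O)[NX3] is the SMARTS for an amide: a carbonyl carbon bonded to a trivalent nitrogen.
The molecule carries 3 separate instances of a primary amide (-C(=O)NH2) meeting every constraint; each maps to a distinct set of atoms, giving 3 matches.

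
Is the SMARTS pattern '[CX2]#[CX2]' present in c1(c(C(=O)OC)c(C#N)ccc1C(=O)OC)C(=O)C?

No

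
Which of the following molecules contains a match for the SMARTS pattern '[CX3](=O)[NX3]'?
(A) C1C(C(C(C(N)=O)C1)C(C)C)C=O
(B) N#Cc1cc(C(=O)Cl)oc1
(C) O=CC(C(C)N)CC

A

[CX3](=O)[NX3] describes a carbonyl carbon bonded to a trivalent nitrogen (an amide).
(A) contains a primary amide (-C(=O)NH2), which satisfies every atom and bond constraint.
(B) has a nitrile (-C#N) but the nitrile N is NX1 (triple-bonded), not NX3.
(C) has a primary amino group (-NH2) but the -NH2 is not attached to a carbonyl carbon.
So the answer is (A).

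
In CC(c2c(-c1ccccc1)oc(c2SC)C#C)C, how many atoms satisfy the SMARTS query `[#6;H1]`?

The query [#6;H1] means: any carbon bearing exactly one hydrogen.
Check the 18 heavy atoms by environment: 1× o (aromatic, H0) → no; 5× c (aromatic, H0) → no; 2× C (H1) → match; 3× C (H3) → no; 1× C (H0) → no; 5× c (aromatic, H1) → match; 1× S (H0) → no.
Summing the matching environments: 2 + 5 = 7 matching atoms.

7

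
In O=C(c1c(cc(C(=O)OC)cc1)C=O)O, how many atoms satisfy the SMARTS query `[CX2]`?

0

The query [CX2] means: C with X2: aliphatic carbon with exactly 2 total connections.
Check the 15 heavy atoms by environment: 6× c (aromatic, X3) → no; 3× C (X3) → no; 3× O (X1) → no; 2× O (X2) → no; 1× C (X4) → no.
No environment satisfies the query, so 0 matching atoms.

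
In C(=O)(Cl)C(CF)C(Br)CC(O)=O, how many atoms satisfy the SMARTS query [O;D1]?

3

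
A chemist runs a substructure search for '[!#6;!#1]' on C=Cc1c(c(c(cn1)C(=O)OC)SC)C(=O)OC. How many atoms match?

6

The query [!#6;!#1] means: not carbon and not hydrogen — any heteroatom.
Check the 18 heavy atoms by environment: 1× n (aromatic) → match; 5× c (aromatic) → no; 1× S → match; 7× C → no; 4× O → match.
Summing the matching environments: 1 + 1 + 4 = 6 matching atoms.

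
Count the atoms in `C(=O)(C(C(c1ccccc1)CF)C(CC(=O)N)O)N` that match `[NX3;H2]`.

Check the 19 heavy atoms by environment: 2× C (H2, X4) → no; 3× C (H1, X4) → no; 1× F (H0, X1) → no; 1× c (aromatic, H0, X3) → no; 5× c (aromatic, H1, X3) → no; 2× C (H0, X3) → no; 2× O (H0, X1) → no; 2× N (H2, X3) → match; 1× O (H1, X2) → no.
That gives 2 matching atoms.

2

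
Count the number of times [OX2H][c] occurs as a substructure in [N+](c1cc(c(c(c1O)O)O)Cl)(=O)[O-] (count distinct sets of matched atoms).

3

[OX2H][c] is the SMARTS for a phenol: a hydroxyl oxygen attached to an aromatic carbon.
The molecule carries 3 separate instances of a hydroxyl group (-OH) meeting every constraint; each maps to a distinct set of atoms, giving 3 matches.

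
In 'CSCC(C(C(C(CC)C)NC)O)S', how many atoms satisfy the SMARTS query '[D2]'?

The query [D2] means: atom with exactly two heavy-atom neighbours.
Check the 14 heavy atoms by environment: 2× C (D2) → match; 4× C (D3) → no; 4× C (D1) → no; 1× S (D2) → match; 1× O (D1) → no; 1× N (D2) → match; 1× S (D1) → no.
Summing the matching environments: 2 + 1 + 1 = 4 matching atoms.

4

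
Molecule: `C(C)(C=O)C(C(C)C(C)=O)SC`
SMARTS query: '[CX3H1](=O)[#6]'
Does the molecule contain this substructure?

The pattern [CX3H1](=O)[#6] describes an sp2 carbon with one H, double-bonded to O and single-bonded to carbon — an aldehyde.
The molecule carries an aldehyde (-CHO), whose atoms satisfy every constraint of the query, so the pattern matches.

Yes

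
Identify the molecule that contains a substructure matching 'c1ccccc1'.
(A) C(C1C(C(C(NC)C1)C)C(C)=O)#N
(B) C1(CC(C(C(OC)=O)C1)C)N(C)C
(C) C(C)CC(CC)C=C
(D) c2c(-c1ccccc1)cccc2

D

c1ccccc1 describes six aromatic carbons in a ring (a benzene ring).
(A) has a methyl group (-CH3) but no six-membered all-carbon aromatic ring is present.
(B) has a methyl group (-CH3) but no six-membered all-carbon aromatic ring is present.
(C) has a methyl group (-CH3) but no six-membered all-carbon aromatic ring is present.
(D) contains a phenyl ring, which satisfies every atom and bond constraint.
So the answer is (D).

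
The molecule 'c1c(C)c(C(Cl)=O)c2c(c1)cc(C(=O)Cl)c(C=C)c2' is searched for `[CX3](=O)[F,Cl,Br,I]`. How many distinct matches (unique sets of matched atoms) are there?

2

[CX3](=O)[F,Cl,Br,I] is the SMARTS for an acyl halide: a carbonyl carbon bonded to a halogen.
The molecule carries 2 separate instances of an acyl chloride (-C(=O)Cl) meeting every constraint; each maps to a distinct set of atoms, giving 2 matches.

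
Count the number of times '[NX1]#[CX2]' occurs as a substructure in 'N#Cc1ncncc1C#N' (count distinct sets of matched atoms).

[NX1]#[CX2] is the SMARTS for a nitrile: a nitrogen triple-bonded to a two-connected carbon.
The molecule carries 2 separate instances of a nitrile (-C#N) meeting every constraint; each maps to a distinct set of atoms, giving 2 matches.

2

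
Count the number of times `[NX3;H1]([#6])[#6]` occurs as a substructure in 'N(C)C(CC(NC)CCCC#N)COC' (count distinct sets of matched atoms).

2

[NX3;H1]([#6])[#6] is the SMARTS for a secondary amine: a trivalent nitrogen with one H, bonded to two carbons.
The molecule carries 2 separate instances of an N-methylamino group (-NHCH3) meeting every constraint; each maps to a distinct set of atoms, giving 2 matches.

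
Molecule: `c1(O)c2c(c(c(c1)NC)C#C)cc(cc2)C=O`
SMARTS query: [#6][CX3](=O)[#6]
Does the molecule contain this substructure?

The pattern [#6][CX3](=O)[#6] describes a carbonyl carbon (no H) flanked by two carbons — a ketone.
The closest candidate here is an aldehyde (-CHO), but the carbonyl carbon has H1, so it is not flanked by two carbons. No other fragment satisfies the full query, so there is no match.

No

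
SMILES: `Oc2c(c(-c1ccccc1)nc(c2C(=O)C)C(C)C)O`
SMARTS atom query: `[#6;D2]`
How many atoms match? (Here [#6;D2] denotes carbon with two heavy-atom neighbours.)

5

The query [#6;D2] means: any carbon bonded to exactly two heavy atoms.
Check the 20 heavy atoms by environment: 1× n (aromatic, D2) → no; 6× c (aromatic, D3) → no; 3× O (D1) → no; 2× C (D3) → no; 3× C (D1) → no; 5× c (aromatic, D2) → match.
That gives 5 matching atoms.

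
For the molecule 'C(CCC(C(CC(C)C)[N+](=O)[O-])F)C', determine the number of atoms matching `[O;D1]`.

The query [O;D1] means: aliphatic oxygen bonded to exactly one heavy atom.
Check the 14 heavy atoms by environment: 4× C (D2) → no; 3× C (D3) → no; 3× C (D1) → no; 1× N (charge +1, D3) → no; 1× O (charge -1, D1) → match; 1× O (D1) → match; 1× F (D1) → no.
Summing the matching environments: 1 + 1 = 2 matching atoms.

2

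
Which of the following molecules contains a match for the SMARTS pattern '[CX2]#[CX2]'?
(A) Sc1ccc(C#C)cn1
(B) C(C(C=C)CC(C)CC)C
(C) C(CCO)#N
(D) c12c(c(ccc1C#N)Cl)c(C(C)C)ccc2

[CX2]#[CX2] describes a carbon-carbon triple bond (an alkyne).
(A) contains an ethynyl group (-C#CH), which satisfies every atom and bond constraint.
(B) has a vinyl group (-CH=CH2) but the C=C is a double bond; both carbons are CX3, not CX2.
(C) has a nitrile (-C#N) but the triple bond is C#N, not C#C.
(D) has a nitrile (-C#N) but the triple bond is C#N, not C#C.
So the answer is (A).

A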